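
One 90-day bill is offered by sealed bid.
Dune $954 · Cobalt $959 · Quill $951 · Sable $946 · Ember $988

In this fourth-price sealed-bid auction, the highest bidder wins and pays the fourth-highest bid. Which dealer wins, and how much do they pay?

Ember pays $951

Sorting bids: 988 (Ember) > 959 (Cobalt) > 954 (Dune) > 951 (Quill) > 946 (Sable)
Ember wins; payment is bid #4 in the ranking = $951.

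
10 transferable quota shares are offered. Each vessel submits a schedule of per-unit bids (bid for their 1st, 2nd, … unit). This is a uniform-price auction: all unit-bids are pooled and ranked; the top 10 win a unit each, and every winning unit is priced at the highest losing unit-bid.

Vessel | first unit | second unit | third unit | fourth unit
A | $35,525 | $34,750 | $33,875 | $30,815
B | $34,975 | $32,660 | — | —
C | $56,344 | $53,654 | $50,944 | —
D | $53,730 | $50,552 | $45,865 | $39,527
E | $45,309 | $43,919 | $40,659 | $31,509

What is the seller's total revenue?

Total revenue: $355,250

Merging the schedules and taking the best 10: 56,344 (C-1), 53,730 (D-1), 53,654 (C-2), 50,944 (C-3), 50,552 (D-2), 45,865 (D-3), 45,309 (E-1), 43,919 (E-2), 40,659 (E-3), 39,527 (D-4)
The (k+1)-th unit-bid is $35,525.
Allocation: C 3, D 4, E 3. Every unit priced at $35,525.
Revenue = 10 × 35,525 = $355,250.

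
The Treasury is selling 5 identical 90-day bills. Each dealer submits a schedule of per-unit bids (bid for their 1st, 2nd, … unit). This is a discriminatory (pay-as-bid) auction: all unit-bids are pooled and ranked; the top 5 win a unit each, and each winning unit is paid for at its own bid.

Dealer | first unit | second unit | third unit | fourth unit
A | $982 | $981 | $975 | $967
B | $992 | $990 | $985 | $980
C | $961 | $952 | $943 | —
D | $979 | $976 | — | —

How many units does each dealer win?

A 2, B 3

All unit-bids, highest first — top 5: 992 (B-1), 990 (B-2), 985 (B-3), 982 (A-1), 981 (A-2)
Next rejected bid: $980 (not a price — pay-as-bid).
Allocation: A 2, B 3.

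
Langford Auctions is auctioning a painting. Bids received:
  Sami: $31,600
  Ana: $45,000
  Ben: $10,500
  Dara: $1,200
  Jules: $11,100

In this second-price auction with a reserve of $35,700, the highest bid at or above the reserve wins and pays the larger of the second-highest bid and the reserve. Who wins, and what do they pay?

Bids in order: 45,000 (Ana) > 31,600 (Sami) > 11,100 (Jules) > 10,500 (Ben) > 1,200 (Dara)
Ana has the top bid at or above the reserve ($45,000).
Second-highest bid $31,600 is below the reserve $35,700, so the reserve binds → payment $35,700.

Ana pays $35,700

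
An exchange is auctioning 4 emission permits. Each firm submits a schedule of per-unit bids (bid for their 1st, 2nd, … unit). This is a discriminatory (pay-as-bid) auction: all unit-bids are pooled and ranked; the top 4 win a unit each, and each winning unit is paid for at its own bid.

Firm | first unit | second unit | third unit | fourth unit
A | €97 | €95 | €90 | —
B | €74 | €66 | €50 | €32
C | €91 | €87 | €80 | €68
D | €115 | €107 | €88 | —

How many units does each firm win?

A 2, D 2

All unit-bids, highest first — top 4: 115 (D-1), 107 (D-2), 97 (A-1), 95 (A-2)
Next rejected bid: €91 (not a price — pay-as-bid).
Allocation: A 2, D 2.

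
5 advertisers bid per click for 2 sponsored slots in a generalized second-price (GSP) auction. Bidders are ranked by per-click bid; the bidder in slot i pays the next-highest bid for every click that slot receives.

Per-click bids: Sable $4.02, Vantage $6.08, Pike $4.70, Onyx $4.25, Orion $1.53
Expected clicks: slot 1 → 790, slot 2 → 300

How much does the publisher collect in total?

Total revenue: $4988.00

Sorting advertisers: $6.08 (Vantage) > $4.70 (Pike) > $4.25 (Onyx) > …
Slot 1: Vantage pays $4.70 × 790 = $3713.00
Slot 2: Pike pays $4.25 × 300 = $1275.00
Total = $4988.00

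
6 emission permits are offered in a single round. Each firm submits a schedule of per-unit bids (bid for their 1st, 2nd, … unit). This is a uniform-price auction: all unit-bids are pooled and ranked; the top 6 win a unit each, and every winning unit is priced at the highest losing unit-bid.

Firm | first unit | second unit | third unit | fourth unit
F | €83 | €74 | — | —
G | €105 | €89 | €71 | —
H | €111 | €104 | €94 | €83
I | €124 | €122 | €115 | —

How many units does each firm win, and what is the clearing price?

All unit-bids, highest first — top 6: 124 (I-1), 122 (I-2), 115 (I-3), 111 (H-1), 105 (G-1), 104 (H-2)
First bid not allocated: €94.
Allocation: G 1, H 2, I 3.

G 1, H 2, I 3; clearing price €94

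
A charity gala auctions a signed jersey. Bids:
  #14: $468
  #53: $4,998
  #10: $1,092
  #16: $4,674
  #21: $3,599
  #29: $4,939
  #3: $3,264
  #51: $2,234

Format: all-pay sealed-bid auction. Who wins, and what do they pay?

Sorting bids: 4,998 (#53) > 4,939 (#29) > 4,674 (#16) > 3,599 (#21) > 3,264 (#3) > 2,234 (#51) > …
#53 wins with the top bid; all bids are sunk regardless.

#53 pays $4,998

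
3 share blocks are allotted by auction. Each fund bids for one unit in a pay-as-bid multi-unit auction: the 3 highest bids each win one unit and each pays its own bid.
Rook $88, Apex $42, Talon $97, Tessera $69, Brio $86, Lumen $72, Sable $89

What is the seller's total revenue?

Total revenue: $274

Ordering the bids: 97 (Talon), 89 (Sable), 88 (Rook), 86 (Brio), 72 (Lumen), …
Winners (3 units): Talon, Sable, Rook.
Total revenue = 97 + 89 + 88 = $274.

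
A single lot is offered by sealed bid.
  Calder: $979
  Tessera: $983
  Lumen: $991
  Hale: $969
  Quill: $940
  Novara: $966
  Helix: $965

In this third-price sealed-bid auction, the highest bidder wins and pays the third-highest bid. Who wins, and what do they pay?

Bids in order: 991 (Lumen) > 983 (Tessera) > 979 (Calder) > 969 (Hale) > 966 (Novara) > 965 (Helix) > …
Lumen wins; payment is bid #3 in the ranking = $979.

Lumen pays $979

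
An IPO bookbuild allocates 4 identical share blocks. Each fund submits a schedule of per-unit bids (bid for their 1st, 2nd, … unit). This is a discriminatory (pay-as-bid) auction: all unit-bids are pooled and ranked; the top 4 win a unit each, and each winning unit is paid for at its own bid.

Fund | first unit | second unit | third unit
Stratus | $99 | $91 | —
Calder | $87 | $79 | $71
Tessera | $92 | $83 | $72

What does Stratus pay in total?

Pooled unit-bids ranked (top 4): 99 (Stratus-1), 92 (Tessera-1), 91 (Stratus-2), 87 (Calder-1)
Next rejected bid: $83 (not a price — pay-as-bid).
Stratus's winning unit-bids: 99 + 91 = $190.

Stratus pays $190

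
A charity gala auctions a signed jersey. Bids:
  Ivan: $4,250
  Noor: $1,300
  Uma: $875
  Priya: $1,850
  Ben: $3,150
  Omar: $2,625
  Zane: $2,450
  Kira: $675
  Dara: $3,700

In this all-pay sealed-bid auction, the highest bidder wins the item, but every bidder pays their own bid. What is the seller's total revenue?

Total revenue: $20,875

All-pay sealed-bid auction: the highest bidder wins the item, but every bidder pays their own bid.
Bids ranked: 4,250 (Ivan) > 3,700 (Dara) > 3,150 (Ben) > 2,625 (Omar) > 2,450 (Zane) > 1,850 (Priya) > …
Ivan wins with the top bid; all bids are sunk regardless.
Every bidder forfeits their bid regardless of winning.
Revenue = 4,250 + 1,300 + 875 + 1,850 + 3,150 + 2,625 + 2,450 + 675 + 3,700 = $20,875.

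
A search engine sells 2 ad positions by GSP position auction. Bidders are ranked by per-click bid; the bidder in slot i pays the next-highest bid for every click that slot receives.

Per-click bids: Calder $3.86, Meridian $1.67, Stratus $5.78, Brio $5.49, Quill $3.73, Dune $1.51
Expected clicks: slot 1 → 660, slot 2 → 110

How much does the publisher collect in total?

Total revenue: $4048.00

Per-click bids in order: $5.78 (Stratus) > $5.49 (Brio) > $3.86 (Calder) > …
Slot 1: Stratus pays $5.49 × 660 = $3623.40
Slot 2: Brio pays $3.86 × 110 = $424.60
Total = $4048.00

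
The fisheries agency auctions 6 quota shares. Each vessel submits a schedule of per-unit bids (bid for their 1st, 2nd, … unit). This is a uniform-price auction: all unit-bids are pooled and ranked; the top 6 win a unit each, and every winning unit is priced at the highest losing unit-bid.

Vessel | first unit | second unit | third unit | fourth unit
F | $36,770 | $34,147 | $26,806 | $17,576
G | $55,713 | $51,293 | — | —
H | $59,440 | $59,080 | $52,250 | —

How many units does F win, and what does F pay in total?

Pooled unit-bids ranked (top 6): 59,440 (H-1), 59,080 (H-2), 55,713 (G-1), 52,250 (H-3), 51,293 (G-2), 36,770 (F-1)
Highest rejected unit-bid = $34,147.
F wins 1 unit(s) at $34,147 each.

F: 1 unit, pays $34,147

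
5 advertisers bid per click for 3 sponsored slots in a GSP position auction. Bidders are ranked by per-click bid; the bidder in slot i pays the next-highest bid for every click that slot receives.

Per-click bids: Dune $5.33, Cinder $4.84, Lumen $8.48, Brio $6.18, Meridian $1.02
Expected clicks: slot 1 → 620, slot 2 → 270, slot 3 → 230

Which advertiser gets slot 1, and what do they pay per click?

Ranked by bid: $8.48 (Lumen) > $6.18 (Brio) > $5.33 (Dune) > $4.84 (Cinder) > …
Slot 1 goes to the first-ranked bidder, Lumen, who pays the next bid down: $6.18/click.

Lumen; $6.18 per click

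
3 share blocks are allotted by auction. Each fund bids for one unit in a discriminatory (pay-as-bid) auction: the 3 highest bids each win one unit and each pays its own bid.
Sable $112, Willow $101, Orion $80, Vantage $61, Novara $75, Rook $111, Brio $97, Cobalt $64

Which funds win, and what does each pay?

Sable $112, Rook $111, Willow $101

Ordering the bids: 112 (Sable), 111 (Rook), 101 (Willow), 97 (Brio), 80 (Orion), …
The 3 highest are Sable, Rook, Willow.
Each winner pays its own bid: Sable $112, Rook $111, Willow $101.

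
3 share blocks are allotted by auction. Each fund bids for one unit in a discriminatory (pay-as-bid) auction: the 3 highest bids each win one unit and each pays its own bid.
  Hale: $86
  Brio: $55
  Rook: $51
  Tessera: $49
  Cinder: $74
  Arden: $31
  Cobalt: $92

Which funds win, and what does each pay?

Cobalt $92, Hale $86, Cinder $74

Ordering the bids: 92 (Cobalt), 86 (Hale), 74 (Cinder), 55 (Brio), 51 (Rook), …
The 3 highest are Cobalt, Hale, Cinder.
Each winner pays its own bid: Cobalt $92, Hale $86, Cinder $74.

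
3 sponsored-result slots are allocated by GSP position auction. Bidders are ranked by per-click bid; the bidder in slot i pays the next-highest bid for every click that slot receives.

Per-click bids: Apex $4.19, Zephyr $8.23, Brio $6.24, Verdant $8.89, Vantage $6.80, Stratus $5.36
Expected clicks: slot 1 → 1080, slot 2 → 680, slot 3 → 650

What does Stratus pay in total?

Stratus pays $0.00

Per-click bids in order: $8.89 (Verdant) > $8.23 (Zephyr) > $6.80 (Vantage) > $6.24 (Brio) > …
Stratus ranks below slot 3 → no slot, pays nothing.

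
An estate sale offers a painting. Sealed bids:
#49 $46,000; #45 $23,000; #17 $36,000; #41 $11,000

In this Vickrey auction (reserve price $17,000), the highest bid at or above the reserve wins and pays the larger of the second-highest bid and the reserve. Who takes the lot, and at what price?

#49 pays $36,000

Vickrey auction (reserve price $17,000): the highest bid at or above the reserve wins and pays the larger of the second-highest bid and the reserve.
Bids ranked: 46,000 (#49) > 36,000 (#17) > 23,000 (#45) > 11,000 (#41)
#49 has the top bid at or above the reserve ($46,000).
Second-highest bid $36,000 exceeds the reserve $17,000 → payment $36,000.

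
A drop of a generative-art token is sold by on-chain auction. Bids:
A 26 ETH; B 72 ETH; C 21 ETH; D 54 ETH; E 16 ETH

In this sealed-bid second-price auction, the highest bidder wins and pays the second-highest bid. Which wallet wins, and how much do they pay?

B pays 54 ETH

Sorting bids: 72 (B) > 54 (D) > 26 (A) > 21 (C) > 16 (E)
Second-price: B pays D's bid of 54 ETH.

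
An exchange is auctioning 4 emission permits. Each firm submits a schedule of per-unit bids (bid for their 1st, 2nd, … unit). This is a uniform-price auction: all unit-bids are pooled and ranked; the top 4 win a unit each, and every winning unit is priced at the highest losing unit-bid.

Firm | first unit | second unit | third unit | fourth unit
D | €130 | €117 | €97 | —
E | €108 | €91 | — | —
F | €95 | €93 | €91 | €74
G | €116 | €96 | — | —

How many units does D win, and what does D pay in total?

D: 2 units, pays €194

All unit-bids, highest first — top 4: 130 (D-1), 117 (D-2), 116 (G-1), 108 (E-1)
The (k+1)-th unit-bid is €97.
D wins 2 unit(s) at €97 each.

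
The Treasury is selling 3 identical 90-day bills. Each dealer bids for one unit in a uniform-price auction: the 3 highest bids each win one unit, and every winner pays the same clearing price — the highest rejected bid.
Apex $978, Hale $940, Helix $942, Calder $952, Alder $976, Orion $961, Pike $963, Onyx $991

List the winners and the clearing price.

Sorting: 991 (Onyx), 978 (Apex), 976 (Alder), 963 (Pike), 961 (Orion), …
Winners (3 units): Onyx, Apex, Alder.
First losing bid is Pike's $963, which sets the uniform price.

Onyx, Apex, Alder; each pays $963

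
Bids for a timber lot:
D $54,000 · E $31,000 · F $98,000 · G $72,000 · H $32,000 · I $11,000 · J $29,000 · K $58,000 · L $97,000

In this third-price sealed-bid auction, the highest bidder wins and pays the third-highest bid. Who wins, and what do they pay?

Third-price sealed-bid auction: the highest bidder wins and pays the third-highest bid.
Bids in order: 98,000 (F) > 97,000 (L) > 72,000 (G) > 58,000 (K) > 54,000 (D) > 32,000 (H) > …
F wins; payment is bid #3 in the ranking = $72,000.

F pays $72,000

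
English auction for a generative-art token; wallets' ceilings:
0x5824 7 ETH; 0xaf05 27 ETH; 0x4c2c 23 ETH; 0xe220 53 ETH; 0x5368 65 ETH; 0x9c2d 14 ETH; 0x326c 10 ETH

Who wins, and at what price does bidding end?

0x5368 wins at 53 ETH

Limits ranked: 65 (0x5368) > 53 (0xe220) > 27 (0xaf05) > 23 (0x4c2c) > 14 (0x9c2d) > 10 (0x326c) > …
Once the price passes 53 ETH, only 0x5368 is left; the hammer falls at 0xe220's limit of 53 ETH.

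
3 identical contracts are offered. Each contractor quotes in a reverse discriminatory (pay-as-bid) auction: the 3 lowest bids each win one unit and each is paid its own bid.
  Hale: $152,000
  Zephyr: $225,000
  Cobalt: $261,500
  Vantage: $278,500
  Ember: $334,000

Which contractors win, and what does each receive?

Sorting: 152,000 (Hale), 225,000 (Zephyr), 261,500 (Cobalt), 278,500 (Vantage), 334,000 (Ember)
Lowest 3: Hale, Zephyr, Cobalt.
Each winner is paid its own bid: Hale $152,000, Zephyr $225,000, Cobalt $261,500.

Hale $152,000, Zephyr $225,000, Cobalt $261,500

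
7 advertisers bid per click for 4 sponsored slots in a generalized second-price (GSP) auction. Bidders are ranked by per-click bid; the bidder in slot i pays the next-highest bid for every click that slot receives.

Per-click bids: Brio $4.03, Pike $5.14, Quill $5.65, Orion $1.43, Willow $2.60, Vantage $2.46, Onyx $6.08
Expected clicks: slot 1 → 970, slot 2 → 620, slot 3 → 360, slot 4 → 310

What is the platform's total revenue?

Total revenue: $10924.10

Ranked by bid: $6.08 (Onyx) > $5.65 (Quill) > $5.14 (Pike) > $4.03 (Brio) > $2.60 (Willow) > …
Slot 1: Onyx pays $5.65 × 970 = $5480.50
Slot 2: Quill pays $5.14 × 620 = $3186.80
Slot 3: Pike pays $4.03 × 360 = $1450.80
Slot 4: Brio pays $2.60 × 310 = $806.00
Total = $10924.10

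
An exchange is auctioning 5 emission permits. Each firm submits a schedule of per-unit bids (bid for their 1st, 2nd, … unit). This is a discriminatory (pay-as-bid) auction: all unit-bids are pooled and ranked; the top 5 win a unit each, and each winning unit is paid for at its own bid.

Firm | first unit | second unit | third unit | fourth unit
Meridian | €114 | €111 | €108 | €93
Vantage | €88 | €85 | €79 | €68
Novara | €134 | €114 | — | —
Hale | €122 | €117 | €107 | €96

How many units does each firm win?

Pooled unit-bids ranked (top 5): 134 (Novara-1), 122 (Hale-1), 117 (Hale-2), 114 (Meridian-1), 114 (Novara-2)
Next rejected bid: €111 (not a price — pay-as-bid).
Allocation: Hale 2, Meridian 1, Novara 2.

Hale 2, Meridian 1, Novara 2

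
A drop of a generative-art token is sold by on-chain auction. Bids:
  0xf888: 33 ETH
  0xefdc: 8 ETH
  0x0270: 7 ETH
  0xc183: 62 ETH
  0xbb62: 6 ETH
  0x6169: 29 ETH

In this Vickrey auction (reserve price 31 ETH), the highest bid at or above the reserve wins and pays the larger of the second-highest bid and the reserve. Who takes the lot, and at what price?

Bids ranked: 62 (0xc183) > 33 (0xf888) > 29 (0x6169) > 8 (0xefdc) > 7 (0x0270) > 6 (0xbb62)
Highest eligible bid: 0xc183 at 62 ETH.
max(second-highest 33 ETH, reserve 31 ETH) = 33 ETH; the reserve does not bind.

0xc183 pays 33 ETH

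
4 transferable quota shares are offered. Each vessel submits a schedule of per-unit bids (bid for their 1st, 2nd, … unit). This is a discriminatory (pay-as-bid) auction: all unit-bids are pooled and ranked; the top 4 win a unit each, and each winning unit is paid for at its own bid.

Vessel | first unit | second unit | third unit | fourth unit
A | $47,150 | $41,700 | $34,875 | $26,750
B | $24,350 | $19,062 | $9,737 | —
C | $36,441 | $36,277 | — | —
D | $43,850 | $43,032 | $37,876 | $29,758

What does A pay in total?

A pays $88,850

All unit-bids, highest first — top 4: 47,150 (A-1), 43,850 (D-1), 43,032 (D-2), 41,700 (A-2)
Next rejected bid: $37,876 (not a price — pay-as-bid).
A's winning unit-bids: 47,150 + 41,700 = $88,850.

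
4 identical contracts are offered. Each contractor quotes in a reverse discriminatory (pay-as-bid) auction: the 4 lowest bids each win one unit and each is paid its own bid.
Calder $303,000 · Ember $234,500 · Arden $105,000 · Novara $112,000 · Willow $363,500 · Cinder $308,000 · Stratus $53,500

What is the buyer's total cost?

Total cost: $505,000

Ordering the bids: 53,500 (Stratus), 105,000 (Arden), 112,000 (Novara), 234,500 (Ember), 303,000 (Calder), 308,000 (Cinder), …
Lowest 4: Stratus, Arden, Novara, Ember.
Total cost = 53,500 + 105,000 + 112,000 + 234,500 = $505,000.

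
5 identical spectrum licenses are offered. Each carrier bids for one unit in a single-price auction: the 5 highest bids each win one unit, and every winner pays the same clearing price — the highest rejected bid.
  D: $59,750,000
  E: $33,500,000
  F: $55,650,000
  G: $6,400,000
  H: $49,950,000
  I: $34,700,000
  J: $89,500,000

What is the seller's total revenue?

Sorting: 89,500,000 (J), 59,750,000 (D), 55,650,000 (F), 49,950,000 (H), 34,700,000 (I), 33,500,000 (E), 6,400,000 (G)
Winners (5 units): J, D, F, H, I.
Highest unsuccessful bid: $33,500,000 → clearing price.
Total revenue = 5 × $33,500,000 = $167,500,000.

Total revenue: $167,500,000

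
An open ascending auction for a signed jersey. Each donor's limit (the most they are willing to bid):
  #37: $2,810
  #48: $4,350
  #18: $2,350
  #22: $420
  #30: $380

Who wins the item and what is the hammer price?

#48 wins at $2,810

Sorting limits: 4,350 (#48) > 2,810 (#37) > 2,350 (#18) > 420 (#22) > 380 (#30)
Once the price passes $2,810, only #48 is left; the hammer falls at #37's limit of $2,810.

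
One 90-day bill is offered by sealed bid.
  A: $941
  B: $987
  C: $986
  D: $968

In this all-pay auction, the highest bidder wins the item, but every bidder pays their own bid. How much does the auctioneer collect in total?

All-pay auction: the highest bidder wins the item, but every bidder pays their own bid.
Bids ranked: 987 (B) > 986 (C) > 968 (D) > 941 (A)
Every bidder forfeits their bid regardless of winning.
Revenue = 941 + 987 + 986 + 968 = $3,882.

Total revenue: $3,882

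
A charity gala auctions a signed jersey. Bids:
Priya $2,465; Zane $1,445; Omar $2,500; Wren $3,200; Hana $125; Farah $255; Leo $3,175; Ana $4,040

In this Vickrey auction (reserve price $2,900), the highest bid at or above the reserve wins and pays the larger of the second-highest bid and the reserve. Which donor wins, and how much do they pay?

Ana pays $3,200

Rule: the highest bid at or above the reserve wins and pays the larger of the second-highest bid and the reserve.
Bids in order: 4,040 (Ana) > 3,200 (Wren) > 3,175 (Leo) > 2,500 (Omar) > 2,465 (Priya) > 1,445 (Zane) > …
Highest eligible bid: Ana at $4,040.
max(second-highest $3,200, reserve $2,900) = $3,200; the reserve does not bind.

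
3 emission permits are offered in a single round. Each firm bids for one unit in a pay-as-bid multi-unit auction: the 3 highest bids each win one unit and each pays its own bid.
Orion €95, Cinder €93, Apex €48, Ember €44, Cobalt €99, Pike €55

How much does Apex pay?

Ordering the bids: 99 (Cobalt), 95 (Orion), 93 (Cinder), 55 (Pike), 48 (Apex), …
Winners (3 units): Cobalt, Orion, Cinder.
Apex does not win → €0.

Apex pays €0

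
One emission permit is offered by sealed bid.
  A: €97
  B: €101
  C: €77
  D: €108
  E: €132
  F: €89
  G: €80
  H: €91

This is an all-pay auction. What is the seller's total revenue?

Bids in order: 132 (E) > 108 (D) > 101 (B) > 97 (A) > 91 (H) > 89 (F) > …
Every bidder forfeits their bid regardless of winning.
Revenue = 97 + 101 + 77 + 108 + 132 + 89 + 80 + 91 = €775.

Total revenue: €775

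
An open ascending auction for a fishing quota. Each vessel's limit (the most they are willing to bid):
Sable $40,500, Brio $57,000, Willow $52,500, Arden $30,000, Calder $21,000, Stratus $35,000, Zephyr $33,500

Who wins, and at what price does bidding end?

Brio wins at $52,500

Ascending (English) auction: the price rises until one bidder remains; the winner pays the price at which the last rival dropped out.
Sorting limits: 57,000 (Brio) > 52,500 (Willow) > 40,500 (Sable) > 35,000 (Stratus) > 33,500 (Zephyr) > 30,000 (Arden) > …
Bidding ends when Willow exits at $52,500; Brio takes it.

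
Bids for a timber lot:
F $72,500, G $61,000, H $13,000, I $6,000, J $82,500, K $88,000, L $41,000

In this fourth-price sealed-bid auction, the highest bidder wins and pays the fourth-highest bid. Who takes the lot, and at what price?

K pays $61,000

Sorting bids: 88,000 (K) > 82,500 (J) > 72,500 (F) > 61,000 (G) > 41,000 (L) > 13,000 (H) > …
K wins; payment is bid #4 in the ranking = $61,000.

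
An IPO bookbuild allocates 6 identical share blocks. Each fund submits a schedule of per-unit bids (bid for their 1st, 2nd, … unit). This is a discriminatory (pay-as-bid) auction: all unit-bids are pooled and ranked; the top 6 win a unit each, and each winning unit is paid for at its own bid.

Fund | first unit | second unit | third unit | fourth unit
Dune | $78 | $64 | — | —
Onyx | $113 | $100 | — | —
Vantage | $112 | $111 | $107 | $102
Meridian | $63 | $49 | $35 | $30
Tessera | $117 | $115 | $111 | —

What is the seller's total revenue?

Merging the schedules and taking the best 6: 117 (Tessera-1), 115 (Tessera-2), 113 (Onyx-1), 112 (Vantage-1), 111 (Vantage-2), 111 (Tessera-3)
Next rejected bid: $107 (not a price — pay-as-bid).
Each winning unit pays its own bid.
Revenue = 117 + 115 + 113 + 112 + 111 + 111 = $679.

Total revenue: $679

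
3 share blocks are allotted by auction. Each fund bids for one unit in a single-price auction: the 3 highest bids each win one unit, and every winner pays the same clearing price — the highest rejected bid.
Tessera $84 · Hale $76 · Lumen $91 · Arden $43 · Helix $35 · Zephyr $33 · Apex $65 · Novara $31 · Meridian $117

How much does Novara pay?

Ordering the bids: 117 (Meridian), 91 (Lumen), 84 (Tessera), 76 (Hale), 65 (Apex), …
Top 3: Meridian, Lumen, Tessera.
Highest unsuccessful bid: $76 → clearing price.
Novara does not win → pays $0.

Novara pays $0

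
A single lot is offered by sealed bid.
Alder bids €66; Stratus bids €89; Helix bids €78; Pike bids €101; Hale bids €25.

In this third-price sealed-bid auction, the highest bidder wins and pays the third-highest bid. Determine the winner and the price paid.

Pike pays €78

Bids ranked: 101 (Pike) > 89 (Stratus) > 78 (Helix) > 66 (Alder) > 25 (Hale)
Pike is highest; pays the third-highest bid, €78.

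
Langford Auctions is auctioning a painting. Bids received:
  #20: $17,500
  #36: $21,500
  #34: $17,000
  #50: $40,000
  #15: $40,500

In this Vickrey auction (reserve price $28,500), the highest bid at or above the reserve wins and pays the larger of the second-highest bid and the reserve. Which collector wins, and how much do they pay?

#15 pays $40,000

Bids ranked: 40,500 (#15) > 40,000 (#50) > 21,500 (#36) > 17,500 (#20) > 17,000 (#34)
#15 has the top bid at or above the reserve ($40,500).
max(second-highest $40,000, reserve $28,500) = $40,000; the reserve does not bind.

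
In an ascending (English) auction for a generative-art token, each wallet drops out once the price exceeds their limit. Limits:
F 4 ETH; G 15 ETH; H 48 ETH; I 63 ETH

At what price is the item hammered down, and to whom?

Limits ranked: 63 (I) > 48 (H) > 15 (G) > 4 (F)
Once the price passes 48 ETH, only I is left; the hammer falls at H's limit of 48 ETH.

I wins at 48 ETH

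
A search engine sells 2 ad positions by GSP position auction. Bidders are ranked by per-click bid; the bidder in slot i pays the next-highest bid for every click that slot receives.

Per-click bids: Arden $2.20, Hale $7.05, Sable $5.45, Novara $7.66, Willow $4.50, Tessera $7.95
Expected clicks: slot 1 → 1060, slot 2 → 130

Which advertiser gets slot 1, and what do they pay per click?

Tessera; $7.66 per click

Per-click bids in order: $7.95 (Tessera) > $7.66 (Novara) > $7.05 (Hale) > …
Slot 1 goes to the first-ranked bidder, Tessera, who pays the next bid down: $7.66/click.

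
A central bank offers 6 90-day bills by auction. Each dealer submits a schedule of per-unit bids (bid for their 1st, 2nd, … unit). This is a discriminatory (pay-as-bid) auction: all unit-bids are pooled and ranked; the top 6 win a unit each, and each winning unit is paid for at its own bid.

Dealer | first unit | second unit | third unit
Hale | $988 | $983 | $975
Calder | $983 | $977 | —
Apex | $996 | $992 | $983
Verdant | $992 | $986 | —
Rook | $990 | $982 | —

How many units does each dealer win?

Apex 2, Hale 1, Rook 1, Verdant 2

All unit-bids, highest first — top 6: 996 (Apex-1), 992 (Apex-2), 992 (Verdant-1), 990 (Rook-1), 988 (Hale-1), 986 (Verdant-2)
Next rejected bid: $983 (not a price — pay-as-bid).
Allocation: Apex 2, Hale 1, Rook 1, Verdant 2.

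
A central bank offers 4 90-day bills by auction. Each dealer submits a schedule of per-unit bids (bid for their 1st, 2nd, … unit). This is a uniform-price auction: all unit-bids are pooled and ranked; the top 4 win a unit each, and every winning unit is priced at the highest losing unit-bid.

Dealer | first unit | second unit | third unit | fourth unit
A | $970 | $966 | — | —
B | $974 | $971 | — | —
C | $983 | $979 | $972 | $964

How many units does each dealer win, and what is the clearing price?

B 1, C 3; clearing price $971

Pooled unit-bids ranked (top 4): 983 (C-1), 979 (C-2), 974 (B-1), 972 (C-3)
The (k+1)-th unit-bid is $971.
Allocation: B 1, C 3.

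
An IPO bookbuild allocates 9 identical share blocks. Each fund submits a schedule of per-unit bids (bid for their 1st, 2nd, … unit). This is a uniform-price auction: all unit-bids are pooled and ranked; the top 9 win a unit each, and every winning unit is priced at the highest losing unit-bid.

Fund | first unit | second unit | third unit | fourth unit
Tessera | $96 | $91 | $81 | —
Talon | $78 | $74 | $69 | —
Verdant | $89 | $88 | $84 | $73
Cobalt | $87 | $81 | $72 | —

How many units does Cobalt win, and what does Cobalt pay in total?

Cobalt: 2 units, pays $148

Merging the schedules and taking the best 9: 96 (Tessera-1), 91 (Tessera-2), 89 (Verdant-1), 88 (Verdant-2), 87 (Cobalt-1), 84 (Verdant-3), 81 (Tessera-3), 81 (Cobalt-2), 78 (Talon-1)
First bid not allocated: $74.
Cobalt wins 2 unit(s) at $74 each.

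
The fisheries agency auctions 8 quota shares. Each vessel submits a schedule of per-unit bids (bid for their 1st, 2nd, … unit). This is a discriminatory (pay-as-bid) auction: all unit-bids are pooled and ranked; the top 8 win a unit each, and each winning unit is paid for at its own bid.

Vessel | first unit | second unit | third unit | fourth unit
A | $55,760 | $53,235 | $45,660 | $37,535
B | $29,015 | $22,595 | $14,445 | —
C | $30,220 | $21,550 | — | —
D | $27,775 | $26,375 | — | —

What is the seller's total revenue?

Merging the schedules and taking the best 8: 55,760 (A-1), 53,235 (A-2), 45,660 (A-3), 37,535 (A-4), 30,220 (C-1), 29,015 (B-1), 27,775 (D-1), 26,375 (D-2)
Next rejected bid: $22,595 (not a price — pay-as-bid).
Each winning unit pays its own bid.
Revenue = 55,760 + 53,235 + 45,660 + 37,535 + 30,220 + 29,015 + 27,775 + 26,375 = $305,575.

Total revenue: $305,575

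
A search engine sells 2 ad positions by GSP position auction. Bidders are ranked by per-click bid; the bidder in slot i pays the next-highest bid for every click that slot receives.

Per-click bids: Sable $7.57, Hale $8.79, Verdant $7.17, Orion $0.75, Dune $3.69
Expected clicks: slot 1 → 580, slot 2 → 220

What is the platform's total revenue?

Total revenue: $5968.00

Ranked by bid: $8.79 (Hale) > $7.57 (Sable) > $7.17 (Verdant) > …
Slot 1: Hale pays $7.57 × 580 = $4390.60
Slot 2: Sable pays $7.17 × 220 = $1577.40
Total = $5968.00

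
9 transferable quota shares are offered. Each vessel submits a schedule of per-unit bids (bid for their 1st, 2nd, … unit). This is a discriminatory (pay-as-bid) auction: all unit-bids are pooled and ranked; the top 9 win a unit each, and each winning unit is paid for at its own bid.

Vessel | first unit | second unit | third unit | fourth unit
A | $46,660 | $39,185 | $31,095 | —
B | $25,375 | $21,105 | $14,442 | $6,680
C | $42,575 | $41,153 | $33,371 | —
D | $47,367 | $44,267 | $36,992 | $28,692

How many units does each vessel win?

A 3, C 3, D 3

All unit-bids, highest first — top 9: 47,367 (D-1), 46,660 (A-1), 44,267 (D-2), 42,575 (C-1), 41,153 (C-2), 39,185 (A-2), 36,992 (D-3), 33,371 (C-3), 31,095 (A-3)
Next rejected bid: $28,692 (not a price — pay-as-bid).
Allocation: A 3, C 3, D 3.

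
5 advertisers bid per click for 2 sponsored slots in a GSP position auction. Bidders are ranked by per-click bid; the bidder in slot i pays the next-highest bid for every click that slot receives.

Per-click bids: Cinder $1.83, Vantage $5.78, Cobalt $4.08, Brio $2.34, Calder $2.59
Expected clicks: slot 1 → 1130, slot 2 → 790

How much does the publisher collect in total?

Per-click bids in order: $5.78 (Vantage) > $4.08 (Cobalt) > $2.59 (Calder) > …
Slot 1: Vantage pays $4.08 × 1130 = $4610.40
Slot 2: Cobalt pays $2.59 × 790 = $2046.10
Total = $6656.50

Total revenue: $6656.50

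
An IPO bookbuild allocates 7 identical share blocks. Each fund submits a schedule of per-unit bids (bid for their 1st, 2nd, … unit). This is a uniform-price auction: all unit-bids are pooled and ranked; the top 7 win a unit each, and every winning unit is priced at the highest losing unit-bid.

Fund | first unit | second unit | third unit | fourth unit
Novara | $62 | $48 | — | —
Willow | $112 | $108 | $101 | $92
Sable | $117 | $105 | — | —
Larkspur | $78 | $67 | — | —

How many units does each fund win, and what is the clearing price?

Pooled unit-bids ranked (top 7): 117 (Sable-1), 112 (Willow-1), 108 (Willow-2), 105 (Sable-2), 101 (Willow-3), 92 (Willow-4), 78 (Larkspur-1)
Highest rejected unit-bid = $67.
Allocation: Larkspur 1, Sable 2, Willow 4.

Larkspur 1, Sable 2, Willow 4; clearing price $67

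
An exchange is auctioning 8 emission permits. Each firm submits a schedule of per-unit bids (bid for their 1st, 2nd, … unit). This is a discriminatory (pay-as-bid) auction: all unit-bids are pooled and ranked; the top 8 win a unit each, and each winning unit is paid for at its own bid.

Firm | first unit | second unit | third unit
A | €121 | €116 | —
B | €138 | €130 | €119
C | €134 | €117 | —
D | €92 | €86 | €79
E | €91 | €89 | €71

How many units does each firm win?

A 2, B 3, C 2, D 1

Merging the schedules and taking the best 8: 138 (B-1), 134 (C-1), 130 (B-2), 121 (A-1), 119 (B-3), 117 (C-2), 116 (A-2), 92 (D-1)
Next rejected bid: €91 (not a price — pay-as-bid).
Allocation: A 2, B 3, C 2, D 1.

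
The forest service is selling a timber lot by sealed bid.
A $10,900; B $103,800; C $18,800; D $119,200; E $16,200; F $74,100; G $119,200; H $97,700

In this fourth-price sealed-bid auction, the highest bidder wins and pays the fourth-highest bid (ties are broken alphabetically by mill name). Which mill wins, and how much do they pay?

D pays $97,700

Sorting bids: 119,200 (D) > 119,200 (G) > 103,800 (B) > 97,700 (H) > 74,100 (F) > 18,800 (C) > …
Tie at $119,200 → D wins by tie-break.
D wins; payment is bid #4 in the ranking = $97,700.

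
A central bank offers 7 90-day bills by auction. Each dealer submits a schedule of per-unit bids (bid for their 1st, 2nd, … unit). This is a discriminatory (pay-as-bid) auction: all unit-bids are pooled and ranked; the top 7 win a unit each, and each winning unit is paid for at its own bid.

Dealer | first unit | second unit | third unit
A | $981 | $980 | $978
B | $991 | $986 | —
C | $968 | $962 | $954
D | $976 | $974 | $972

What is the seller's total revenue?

All unit-bids, highest first — top 7: 991 (B-1), 986 (B-2), 981 (A-1), 980 (A-2), 978 (A-3), 976 (D-1), 974 (D-2)
Next rejected bid: $972 (not a price — pay-as-bid).
Each winning unit pays its own bid.
Revenue = 991 + 986 + 981 + 980 + 978 + 976 + 974 = $6,866.

Total revenue: $6,866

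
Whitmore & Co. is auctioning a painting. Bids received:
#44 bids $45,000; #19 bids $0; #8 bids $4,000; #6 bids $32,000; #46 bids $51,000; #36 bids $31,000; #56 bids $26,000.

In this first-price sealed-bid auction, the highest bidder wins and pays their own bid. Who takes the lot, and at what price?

#46 pays $51,000

First-price sealed-bid auction: the highest bidder wins and pays their own bid.
Sorting bids: 51,000 (#46) > 45,000 (#44) > 32,000 (#6) > 31,000 (#36) > 26,000 (#56) > 4,000 (#8) > …
#46 is highest → pays own bid, $51,000.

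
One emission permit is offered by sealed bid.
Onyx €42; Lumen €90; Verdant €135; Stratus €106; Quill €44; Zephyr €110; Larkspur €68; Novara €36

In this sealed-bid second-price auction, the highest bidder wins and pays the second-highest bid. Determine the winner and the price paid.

Rule: the highest bidder wins and pays the second-highest bid.
Sorting bids: 135 (Verdant) > 110 (Zephyr) > 106 (Stratus) > 90 (Lumen) > 68 (Larkspur) > 44 (Quill) > …
Verdant wins with the highest bid; price is set by the runner-up at €110.

Verdant pays €110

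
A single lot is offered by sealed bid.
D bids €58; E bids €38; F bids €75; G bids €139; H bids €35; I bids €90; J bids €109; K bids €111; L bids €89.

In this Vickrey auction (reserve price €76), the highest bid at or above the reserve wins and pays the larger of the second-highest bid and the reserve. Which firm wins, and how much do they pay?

Bids ranked: 139 (G) > 111 (K) > 109 (J) > 90 (I) > 89 (L) > 75 (F) > …
Highest eligible bid: G at €139.
Second-highest bid €111 exceeds the reserve €76 → payment €111.

G pays €111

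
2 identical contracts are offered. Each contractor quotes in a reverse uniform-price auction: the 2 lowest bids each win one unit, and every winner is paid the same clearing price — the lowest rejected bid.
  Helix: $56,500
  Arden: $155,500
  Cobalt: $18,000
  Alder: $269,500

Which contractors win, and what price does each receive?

Cobalt, Helix; each is paid $155,500

Ordering the bids: 18,000 (Cobalt), 56,500 (Helix), 155,500 (Arden), 269,500 (Alder)
Lowest 2: Cobalt, Helix.
Lowest unsuccessful bid: $155,500 → clearing price.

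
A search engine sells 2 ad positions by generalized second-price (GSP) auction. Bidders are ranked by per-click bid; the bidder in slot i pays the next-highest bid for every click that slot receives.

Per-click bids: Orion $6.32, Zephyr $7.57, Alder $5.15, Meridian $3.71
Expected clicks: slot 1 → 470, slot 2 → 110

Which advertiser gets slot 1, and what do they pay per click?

Sorting advertisers: $7.57 (Zephyr) > $6.32 (Orion) > $5.15 (Alder) > …
Slot 1 goes to the first-ranked bidder, Zephyr, who pays the next bid down: $6.32/click.

Zephyr; $6.32 per click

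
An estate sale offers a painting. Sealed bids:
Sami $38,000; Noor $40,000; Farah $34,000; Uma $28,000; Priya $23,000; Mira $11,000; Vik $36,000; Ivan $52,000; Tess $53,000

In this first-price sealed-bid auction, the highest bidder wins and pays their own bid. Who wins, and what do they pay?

Tess pays $53,000

Sorting bids: 53,000 (Tess) > 52,000 (Ivan) > 40,000 (Noor) > 38,000 (Sami) > 36,000 (Vik) > 34,000 (Farah) > …
First-price: Tess pays what they bid, $53,000.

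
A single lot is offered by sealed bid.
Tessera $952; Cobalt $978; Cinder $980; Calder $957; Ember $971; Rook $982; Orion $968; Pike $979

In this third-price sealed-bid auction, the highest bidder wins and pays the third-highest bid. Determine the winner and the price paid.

Rook pays $979

Rule: the highest bidder wins and pays the third-highest bid.
Sorting bids: 982 (Rook) > 980 (Cinder) > 979 (Pike) > 978 (Cobalt) > 971 (Ember) > 968 (Orion) > …
Rook is highest; pays the third-highest bid, $979.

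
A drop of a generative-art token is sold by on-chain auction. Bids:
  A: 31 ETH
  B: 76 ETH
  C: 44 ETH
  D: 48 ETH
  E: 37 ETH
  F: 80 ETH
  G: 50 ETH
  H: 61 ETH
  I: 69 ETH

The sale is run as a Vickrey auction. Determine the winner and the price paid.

F pays 76 ETH

Bids in order: 80 (F) > 76 (B) > 69 (I) > 61 (H) > 50 (G) > 48 (D) > …
F wins with the highest bid; price is set by the runner-up at 76 ETH.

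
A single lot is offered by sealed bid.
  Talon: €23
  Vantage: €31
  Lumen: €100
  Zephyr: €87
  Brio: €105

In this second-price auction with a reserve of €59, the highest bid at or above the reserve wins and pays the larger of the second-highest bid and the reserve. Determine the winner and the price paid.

Rule: the highest bid at or above the reserve wins and pays the larger of the second-highest bid and the reserve.
Sorting bids: 105 (Brio) > 100 (Lumen) > 87 (Zephyr) > 31 (Vantage) > 23 (Talon)
Highest eligible bid: Brio at €105.
max(second-highest €100, reserve €59) = €100; the reserve does not bind.

Brio pays €100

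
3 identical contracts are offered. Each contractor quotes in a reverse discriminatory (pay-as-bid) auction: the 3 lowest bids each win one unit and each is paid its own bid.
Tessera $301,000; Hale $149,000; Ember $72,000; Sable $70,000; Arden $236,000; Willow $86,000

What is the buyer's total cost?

Total cost: $228,000

Sorting: 70,000 (Sable), 72,000 (Ember), 86,000 (Willow), 149,000 (Hale), 236,000 (Arden), …
The 3 lowest are Sable, Ember, Willow.
Total cost = 70,000 + 72,000 + 86,000 = $228,000.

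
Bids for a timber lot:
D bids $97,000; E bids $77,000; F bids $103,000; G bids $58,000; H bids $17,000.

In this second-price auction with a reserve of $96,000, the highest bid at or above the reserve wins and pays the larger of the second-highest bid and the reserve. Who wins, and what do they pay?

Rule: the highest bid at or above the reserve wins and pays the larger of the second-highest bid and the reserve.
Sorting bids: 103,000 (F) > 97,000 (D) > 77,000 (E) > 58,000 (G) > 17,000 (H)
Highest eligible bid: F at $103,000.
Second-highest bid $97,000 exceeds the reserve $96,000 → payment $97,000.

F pays $97,000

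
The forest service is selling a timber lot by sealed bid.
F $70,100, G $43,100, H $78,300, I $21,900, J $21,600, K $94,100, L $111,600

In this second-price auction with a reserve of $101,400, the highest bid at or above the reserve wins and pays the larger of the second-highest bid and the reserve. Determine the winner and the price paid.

L pays $101,400

Bids ranked: 111,600 (L) > 94,100 (K) > 78,300 (H) > 70,100 (F) > 43,100 (G) > 21,900 (I) > …
Highest eligible bid: L at $111,600.
max(second-highest $94,100, reserve $101,400) = $101,400.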